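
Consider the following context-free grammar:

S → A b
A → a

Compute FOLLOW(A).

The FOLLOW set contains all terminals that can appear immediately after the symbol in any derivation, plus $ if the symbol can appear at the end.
A occurs only in S → A b, where it is immediately followed by the terminal b. So FOLLOW(A) = {b}.

Final answer: {b}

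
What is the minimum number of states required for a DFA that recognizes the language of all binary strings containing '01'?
Language: binary strings containing '01'
Lower bound (Myhill–Nerode): the prefixes ε, 0, 01 are pairwise distinguishable:
  ε vs 01: suffix ε distinguishes them (ε is rejected, 01 is accepted)
  0 vs 01: suffix ε distinguishes them (0 is rejected, 01 is accepted)
  ε vs 0: suffix 1 distinguishes them (ε·1 = 1 is rejected, 0·1 = 01 is accepted)
So any DFA needs at least 3 states.
Upper bound: a DFA with 3 states exists (one state per class above: 'no progress', 'last symbol 0', and 'seen 01' (accepting sink)).
Minimum states: 3

Final answer: 3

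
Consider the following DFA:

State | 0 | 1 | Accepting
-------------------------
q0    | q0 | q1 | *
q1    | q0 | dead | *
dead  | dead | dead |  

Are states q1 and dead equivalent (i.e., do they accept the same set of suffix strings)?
Try the suffix ε (the empty string).
From q1: q1 — accepting.
From dead: dead — not accepting.
The two states disagree on this suffix, so they are not equivalent.

Final answer: No. Distinguishing string: ε (the empty string) - accepted from q1 but not from dead.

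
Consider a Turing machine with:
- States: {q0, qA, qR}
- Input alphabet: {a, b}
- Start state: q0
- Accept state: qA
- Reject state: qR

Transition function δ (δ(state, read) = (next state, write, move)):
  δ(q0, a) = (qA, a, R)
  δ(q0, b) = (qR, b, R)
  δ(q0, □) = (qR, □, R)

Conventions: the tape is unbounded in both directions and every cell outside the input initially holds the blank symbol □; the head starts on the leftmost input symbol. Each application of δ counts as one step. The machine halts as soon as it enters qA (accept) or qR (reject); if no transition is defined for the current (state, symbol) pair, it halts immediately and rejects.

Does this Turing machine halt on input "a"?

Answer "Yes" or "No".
Step 0: [q0]a (head at position 0)
Step 1: δ(q0, a) = (qA, a, R)  ⊢  a[qA]□ (head at position 1)
The machine is in qA, so it halts and accepts.
It halts after 1 steps.

Final answer: Yes - halts after 1 steps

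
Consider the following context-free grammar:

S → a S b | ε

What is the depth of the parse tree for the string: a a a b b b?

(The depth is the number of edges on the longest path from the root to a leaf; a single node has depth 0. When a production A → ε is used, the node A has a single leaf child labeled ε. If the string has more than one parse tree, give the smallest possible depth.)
The only parse tree applies S → a S b 3 times (once per matching a…b pair) and then S → ε.
The S nodes sit at depths 0, 1, …, 3; the innermost S (depth 3) has the single child ε at depth 4.
The terminal leaves a, b are at depths 1..3, so the longest root-to-leaf path is S → S → … → S → ε with 4 edges.
Depth = 4.

Final answer: 4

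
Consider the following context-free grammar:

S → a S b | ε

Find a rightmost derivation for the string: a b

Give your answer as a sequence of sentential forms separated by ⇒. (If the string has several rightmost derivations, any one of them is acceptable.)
Start with S.
Step 1: the rightmost non-terminal is S; apply S → a S b:  a S b
Step 2: the rightmost non-terminal is S; apply S → ε:  a b

Final answer: S ⇒ a S b ⇒ a b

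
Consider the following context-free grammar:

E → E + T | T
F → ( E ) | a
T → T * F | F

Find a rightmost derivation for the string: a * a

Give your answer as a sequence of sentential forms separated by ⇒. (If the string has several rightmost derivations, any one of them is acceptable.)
Start with E.
Step 1: the rightmost non-terminal is E; apply E → T:  T
Step 2: the rightmost non-terminal is T; apply T → T * F:  T * F
Step 3: the rightmost non-terminal is F; apply F → a:  T * a
Step 4: the rightmost non-terminal is T; apply T → F:  F * a
Step 5: the rightmost non-terminal is F; apply F → a:  a * a

Final answer: E ⇒ T ⇒ T * F ⇒ T * a ⇒ F * a ⇒ a * a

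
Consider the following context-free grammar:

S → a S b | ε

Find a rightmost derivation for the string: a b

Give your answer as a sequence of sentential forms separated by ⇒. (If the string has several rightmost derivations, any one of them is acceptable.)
Start with S.
Step 1: the rightmost non-terminal is S; apply S → a S b:  a S b
Step 2: the rightmost non-terminal is S; apply S → ε:  a b

Final answer: S ⇒ a S b ⇒ a b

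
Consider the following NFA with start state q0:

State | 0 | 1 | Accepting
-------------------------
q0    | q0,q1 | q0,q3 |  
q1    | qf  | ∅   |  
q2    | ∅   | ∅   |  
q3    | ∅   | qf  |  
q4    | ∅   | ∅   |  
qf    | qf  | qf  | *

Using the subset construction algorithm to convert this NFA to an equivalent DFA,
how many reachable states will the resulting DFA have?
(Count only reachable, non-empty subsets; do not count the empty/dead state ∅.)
Start subset: {q0}
{q0}: on 0 → {q0, q1}, on 1 → {q0, q3}
{q0, q1}: on 0 → {q0, q1, qf}, on 1 → {q0, q3}
{q0, q3}: on 0 → {q0, q1}, on 1 → {q0, q3, qf}
{q0, q1, qf}: on 0 → {q0, q1, qf}, on 1 → {q0, q3, qf}
{q0, q3, qf}: on 0 → {q0, q1, qf}, on 1 → {q0, q3, qf}
Reachable non-empty subsets: {q0}, {q0, q1}, {q0, q3}, {q0, q1, qf}, {q0, q3, qf} — 5 in total.

Final answer: 5 states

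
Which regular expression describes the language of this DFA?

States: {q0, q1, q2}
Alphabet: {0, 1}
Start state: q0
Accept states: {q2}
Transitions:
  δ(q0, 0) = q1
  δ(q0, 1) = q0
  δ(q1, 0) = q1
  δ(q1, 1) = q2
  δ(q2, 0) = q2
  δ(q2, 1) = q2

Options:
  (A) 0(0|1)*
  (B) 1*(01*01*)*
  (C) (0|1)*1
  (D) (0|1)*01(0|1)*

Testing sample strings against the DFA:
  '10100' -> accepted
  '1111' -> rejected
  '0001' -> accepted
  '111' -> rejected
Checking each option for a counterexample:
  (A) 0(0|1)*: '0' is rejected by the DFA but matches the regex → eliminated
  (B) 1*(01*01*)*: ε is rejected by the DFA but matches the regex → eliminated
  (C) (0|1)*1: '1' is rejected by the DFA but matches the regex → eliminated
  (D) (0|1)*01(0|1)*: agrees with the DFA on all strings of length ≤ 4
Only (D) (0|1)*01(0|1)* is consistent with the DFA.

Final answer: (D) (0|1)*01(0|1)*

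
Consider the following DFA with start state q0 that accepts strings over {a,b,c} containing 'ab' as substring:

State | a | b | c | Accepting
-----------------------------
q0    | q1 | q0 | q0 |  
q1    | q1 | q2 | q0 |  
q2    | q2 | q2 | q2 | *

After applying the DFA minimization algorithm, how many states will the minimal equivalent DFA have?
All 3 states are reachable from q0, so none can be removed as unreachable.
Table-filling: first mark every (accepting, non-accepting) pair as distinguishable (accepting: {q2}; non-accepting: {q0, q1}).
Round 1: (q0, q1) on 'b' go to q0 and q2, already distinguishable → mark.
Every pair of states is distinguishable, so the DFA is already minimal.
Equivalence classes: {q0}, {q1}, {q2} → 3 states.

Final answer: 3 states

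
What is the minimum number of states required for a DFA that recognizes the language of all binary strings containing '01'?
Language: binary strings containing '01'
Lower bound (Myhill–Nerode): the prefixes ε, 0, 01 are pairwise distinguishable:
  ε vs 01: suffix ε distinguishes them (ε is rejected, 01 is accepted)
  0 vs 01: suffix ε distinguishes them (0 is rejected, 01 is accepted)
  ε vs 0: suffix 1 distinguishes them (ε·1 = 1 is rejected, 0·1 = 01 is accepted)
So any DFA needs at least 3 states.
Upper bound: a DFA with 3 states exists (one state per class above: 'no progress', 'last symbol 0', and 'seen 01' (accepting sink)).
Minimum states: 3

Final answer: 3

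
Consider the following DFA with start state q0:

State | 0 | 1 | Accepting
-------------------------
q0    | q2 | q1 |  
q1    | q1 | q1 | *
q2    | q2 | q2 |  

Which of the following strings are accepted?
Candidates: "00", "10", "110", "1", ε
"00": q0 → q2 → q2; q2 is not accepting → rejected
"10": q0 → q1 → q1; q1 is accepting → accepted
"110": q0 → q1 → q1 → q1; q1 is accepting → accepted
"1": q0 → q1; q1 is accepting → accepted
ε: q0; q0 is not accepting → rejected

Final answer: "10", "110", "1"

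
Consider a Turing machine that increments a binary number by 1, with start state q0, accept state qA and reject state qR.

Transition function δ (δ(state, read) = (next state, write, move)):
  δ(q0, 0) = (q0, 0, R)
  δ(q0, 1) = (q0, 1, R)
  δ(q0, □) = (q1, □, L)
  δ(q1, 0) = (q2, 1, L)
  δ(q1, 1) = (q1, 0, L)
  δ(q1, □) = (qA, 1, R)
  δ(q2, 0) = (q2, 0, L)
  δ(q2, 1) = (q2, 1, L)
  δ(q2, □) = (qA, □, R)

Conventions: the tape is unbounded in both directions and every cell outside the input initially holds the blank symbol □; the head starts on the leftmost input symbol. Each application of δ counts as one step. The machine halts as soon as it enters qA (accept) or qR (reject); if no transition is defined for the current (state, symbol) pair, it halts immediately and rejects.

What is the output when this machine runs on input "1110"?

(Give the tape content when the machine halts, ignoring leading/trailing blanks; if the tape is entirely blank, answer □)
Step 0: [q0]1110 (head at position 0)
Step 1: δ(q0, 1) = (q0, 1, R)  ⊢  1[q0]110 (head at position 1)
Step 2: δ(q0, 1) = (q0, 1, R)  ⊢  11[q0]10 (head at position 2)
Step 3: δ(q0, 1) = (q0, 1, R)  ⊢  111[q0]0 (head at position 3)
Step 4: δ(q0, 0) = (q0, 0, R)  ⊢  1110[q0]□ (head at position 4)
Step 5: δ(q0, □) = (q1, □, L)  ⊢  111[q1]0□ (head at position 3)
Step 6: δ(q1, 0) = (q2, 1, L)  ⊢  11[q2]11□ (head at position 2)
Step 7: δ(q2, 1) = (q2, 1, L)  ⊢  1[q2]111□ (head at position 1)
Step 8: δ(q2, 1) = (q2, 1, L)  ⊢  [q2]1111□ (head at position 0)
Step 9: δ(q2, 1) = (q2, 1, L)  ⊢  [q2]□1111□ (head at position -1)
Step 10: δ(q2, □) = (qA, □, R)  ⊢  □[qA]1111□ (head at position 0)
The machine is in qA, so it halts and accepts.
Tape content when halted (ignoring surrounding blanks): 1111

Final answer: Output: 1111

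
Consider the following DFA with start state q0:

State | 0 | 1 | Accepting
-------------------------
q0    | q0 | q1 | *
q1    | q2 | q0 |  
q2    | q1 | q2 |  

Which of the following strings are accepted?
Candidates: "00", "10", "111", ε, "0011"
"00": q0 → q0 → q0; q0 is accepting → accepted
"10": q0 → q1 → q2; q2 is not accepting → rejected
"111": q0 → q1 → q0 → q1; q1 is not accepting → rejected
ε: q0; q0 is accepting → accepted
"0011": q0 → q0 → q0 → q1 → q0; q0 is accepting → accepted

Final answer: "00", ε, "0011"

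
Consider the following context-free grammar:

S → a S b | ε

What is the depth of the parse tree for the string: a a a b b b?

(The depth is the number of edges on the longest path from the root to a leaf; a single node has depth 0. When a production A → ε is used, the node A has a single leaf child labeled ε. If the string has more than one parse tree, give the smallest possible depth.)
The only parse tree applies S → a S b 3 times (once per matching a…b pair) and then S → ε.
The S nodes sit at depths 0, 1, …, 3; the innermost S (depth 3) has the single child ε at depth 4.
The terminal leaves a, b are at depths 1..3, so the longest root-to-leaf path is S → S → … → S → ε with 4 edges.
Depth = 4.

Final answer: 4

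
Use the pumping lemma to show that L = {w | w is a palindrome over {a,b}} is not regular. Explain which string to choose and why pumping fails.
Language: L = {w | w is a palindrome over {a,b}} (strings that read the same forwards and backwards)
Step 1: Assume for contradiction that L is regular, with pumping length p.
Step 2: Choose s = a^p b a^p. Then s ∈ L (it reads the same forwards and backwards) and |s| ≥ p.
Step 3: Consider any decomposition s = xyz with |xy| ≤ p and |y| > 0. Since |xy| ≤ p and the first p symbols of s are all a's, y = a^k for some k with 1 ≤ k ≤ p.
Step 4: Pumping up (i = 2): xy²z = a^(p+k) b a^p. Its reverse is a^p b a^(p+k) ≠ a^(p+k) b a^p (the single b is no longer in the middle), so xy²z is not a palindrome and xy²z ∉ L.
This contradicts the pumping lemma, so L is not regular.

Final answer: Choose s = a^p b a^p. Since |xy| ≤ p, y = a^k with k ≥ 1. Then xy²z = a^(p+k) b a^p is not a palindrome, so ∉ L.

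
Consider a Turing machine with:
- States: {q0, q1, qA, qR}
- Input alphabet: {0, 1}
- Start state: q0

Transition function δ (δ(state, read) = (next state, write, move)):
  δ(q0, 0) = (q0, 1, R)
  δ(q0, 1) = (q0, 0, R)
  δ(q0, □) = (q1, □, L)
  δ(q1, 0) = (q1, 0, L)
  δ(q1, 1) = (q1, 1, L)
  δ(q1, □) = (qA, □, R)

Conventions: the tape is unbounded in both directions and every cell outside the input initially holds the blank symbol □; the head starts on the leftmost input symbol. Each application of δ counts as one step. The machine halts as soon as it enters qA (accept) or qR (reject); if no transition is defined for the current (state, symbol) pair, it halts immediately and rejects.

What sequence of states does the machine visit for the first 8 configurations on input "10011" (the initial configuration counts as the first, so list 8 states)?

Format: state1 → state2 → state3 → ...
Step 0: [q0]10011 (head at position 0)
Step 1: δ(q0, 1) = (q0, 0, R)  ⊢  0[q0]0011 (head at position 1)
Step 2: δ(q0, 0) = (q0, 1, R)  ⊢  01[q0]011 (head at position 2)
Step 3: δ(q0, 0) = (q0, 1, R)  ⊢  011[q0]11 (head at position 3)
Step 4: δ(q0, 1) = (q0, 0, R)  ⊢  0110[q0]1 (head at position 4)
Step 5: δ(q0, 1) = (q0, 0, R)  ⊢  01100[q0]□ (head at position 5)
Step 6: δ(q0, □) = (q1, □, L)  ⊢  0110[q1]0□ (head at position 4)
Step 7: δ(q1, 0) = (q1, 0, L)  ⊢  011[q1]00□ (head at position 3)
Reading off the states of these 8 configurations: q0 → q0 → q0 → q0 → q0 → q0 → q1 → q1

Final answer: q0 → q0 → q0 → q0 → q0 → q0 → q1 → q1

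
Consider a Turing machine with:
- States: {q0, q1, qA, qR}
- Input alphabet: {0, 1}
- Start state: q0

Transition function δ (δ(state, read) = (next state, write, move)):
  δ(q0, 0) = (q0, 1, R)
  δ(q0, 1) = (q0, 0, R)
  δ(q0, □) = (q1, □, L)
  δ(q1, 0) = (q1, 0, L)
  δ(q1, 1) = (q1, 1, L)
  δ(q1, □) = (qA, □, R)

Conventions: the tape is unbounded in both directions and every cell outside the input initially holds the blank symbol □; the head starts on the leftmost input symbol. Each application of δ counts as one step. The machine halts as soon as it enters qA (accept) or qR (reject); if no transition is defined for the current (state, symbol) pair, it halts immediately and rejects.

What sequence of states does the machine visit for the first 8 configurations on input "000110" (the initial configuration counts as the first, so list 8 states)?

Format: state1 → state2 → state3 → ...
Step 0: [q0]000110 (head at position 0)
Step 1: δ(q0, 0) = (q0, 1, R)  ⊢  1[q0]00110 (head at position 1)
Step 2: δ(q0, 0) = (q0, 1, R)  ⊢  11[q0]0110 (head at position 2)
Step 3: δ(q0, 0) = (q0, 1, R)  ⊢  111[q0]110 (head at position 3)
Step 4: δ(q0, 1) = (q0, 0, R)  ⊢  1110[q0]10 (head at position 4)
Step 5: δ(q0, 1) = (q0, 0, R)  ⊢  11100[q0]0 (head at position 5)
Step 6: δ(q0, 0) = (q0, 1, R)  ⊢  111001[q0]□ (head at position 6)
Step 7: δ(q0, □) = (q1, □, L)  ⊢  11100[q1]1□ (head at position 5)
Reading off the states of these 8 configurations: q0 → q0 → q0 → q0 → q0 → q0 → q0 → q1

Final answer: q0 → q0 → q0 → q0 → q0 → q0 → q0 → q1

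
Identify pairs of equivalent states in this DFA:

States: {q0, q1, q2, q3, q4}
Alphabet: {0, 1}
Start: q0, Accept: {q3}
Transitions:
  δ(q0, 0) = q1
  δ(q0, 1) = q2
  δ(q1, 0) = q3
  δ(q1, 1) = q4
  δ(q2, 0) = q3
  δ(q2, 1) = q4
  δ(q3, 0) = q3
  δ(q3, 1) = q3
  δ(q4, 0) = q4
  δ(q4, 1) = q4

Using the table-filling algorithm:
Round 0 – mark pairs where exactly one state is accepting: (q0,q3), (q1,q3), (q2,q3), (q3,q4)
Round 1 – newly marked: (q0,q1) [on 0: q1 vs q3, already marked]; (q0,q2) [on 0: q1 vs q3, already marked]; (q1,q4) [on 0: q3 vs q4, already marked]; (q2,q4) [on 0: q3 vs q4, already marked]
Round 2 – newly marked: (q0,q4) [on 0: q1 vs q4, already marked]
No further pairs can be marked.
(q1, q2) unmarked: δ(q1,0)=q3, δ(q2,0)=q3; δ(q1,1)=q4, δ(q2,1)=q4 → equivalent
Equivalent pairs: (q1, q2)

Final answer: Equivalent pairs: (q1, q2)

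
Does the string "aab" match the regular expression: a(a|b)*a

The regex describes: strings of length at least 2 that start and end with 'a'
No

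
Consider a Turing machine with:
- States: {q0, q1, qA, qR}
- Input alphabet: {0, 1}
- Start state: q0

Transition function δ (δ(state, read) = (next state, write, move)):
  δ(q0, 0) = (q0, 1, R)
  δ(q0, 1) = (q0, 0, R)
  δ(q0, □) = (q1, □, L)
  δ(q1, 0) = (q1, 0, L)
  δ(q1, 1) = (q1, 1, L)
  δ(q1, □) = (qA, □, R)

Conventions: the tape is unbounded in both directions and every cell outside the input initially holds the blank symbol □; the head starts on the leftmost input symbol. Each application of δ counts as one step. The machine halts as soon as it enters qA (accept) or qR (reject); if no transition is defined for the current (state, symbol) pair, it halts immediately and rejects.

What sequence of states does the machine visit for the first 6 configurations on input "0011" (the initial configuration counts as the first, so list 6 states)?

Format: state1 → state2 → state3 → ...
Step 0: [q0]0011 (head at position 0)
Step 1: δ(q0, 0) = (q0, 1, R)  ⊢  1[q0]011 (head at position 1)
Step 2: δ(q0, 0) = (q0, 1, R)  ⊢  11[q0]11 (head at position 2)
Step 3: δ(q0, 1) = (q0, 0, R)  ⊢  110[q0]1 (head at position 3)
Step 4: δ(q0, 1) = (q0, 0, R)  ⊢  1100[q0]□ (head at position 4)
Step 5: δ(q0, □) = (q1, □, L)  ⊢  110[q1]0□ (head at position 3)
Reading off the states of these 6 configurations: q0 → q0 → q0 → q0 → q0 → q1

Final answer: q0 → q0 → q0 → q0 → q0 → q1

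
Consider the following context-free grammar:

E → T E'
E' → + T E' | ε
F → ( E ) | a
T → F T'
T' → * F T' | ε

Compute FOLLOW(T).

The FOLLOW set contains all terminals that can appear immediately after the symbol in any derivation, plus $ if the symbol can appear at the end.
Useful FIRST sets: FIRST(E') = {+, ε}, FIRST(T') = {*, ε} (both E' and T' are nullable).
FOLLOW(E): E is the start symbol → $; E appears in F → ( E ) followed by ')' → FOLLOW(E) = {), $}.
FOLLOW(E'): E' appears at the right end of E → T E' and of E' → + T E', so FOLLOW(E') ⊇ FOLLOW(E) (the second occurrence adds nothing new). FOLLOW(E') = {), $}.
FOLLOW(T): in E → T E' and E' → + T E', T is followed by E': add FIRST(E') minus ε = {+}; since E' is nullable, also add FOLLOW(E) and FOLLOW(E') = {), $}. FOLLOW(T) = {+, ), $}.

Final answer: {$, ), +}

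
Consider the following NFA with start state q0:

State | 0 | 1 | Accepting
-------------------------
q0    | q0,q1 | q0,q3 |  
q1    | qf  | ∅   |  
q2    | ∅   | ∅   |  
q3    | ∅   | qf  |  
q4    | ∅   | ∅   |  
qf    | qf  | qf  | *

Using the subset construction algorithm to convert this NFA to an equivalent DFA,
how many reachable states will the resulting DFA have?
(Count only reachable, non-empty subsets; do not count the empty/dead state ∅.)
Start subset: {q0}
{q0}: on 0 → {q0, q1}, on 1 → {q0, q3}
{q0, q1}: on 0 → {q0, q1, qf}, on 1 → {q0, q3}
{q0, q3}: on 0 → {q0, q1}, on 1 → {q0, q3, qf}
{q0, q1, qf}: on 0 → {q0, q1, qf}, on 1 → {q0, q3, qf}
{q0, q3, qf}: on 0 → {q0, q1, qf}, on 1 → {q0, q3, qf}
Reachable non-empty subsets: {q0}, {q0, q1}, {q0, q3}, {q0, q1, qf}, {q0, q3, qf} — 5 in total.

Final answer: 5 states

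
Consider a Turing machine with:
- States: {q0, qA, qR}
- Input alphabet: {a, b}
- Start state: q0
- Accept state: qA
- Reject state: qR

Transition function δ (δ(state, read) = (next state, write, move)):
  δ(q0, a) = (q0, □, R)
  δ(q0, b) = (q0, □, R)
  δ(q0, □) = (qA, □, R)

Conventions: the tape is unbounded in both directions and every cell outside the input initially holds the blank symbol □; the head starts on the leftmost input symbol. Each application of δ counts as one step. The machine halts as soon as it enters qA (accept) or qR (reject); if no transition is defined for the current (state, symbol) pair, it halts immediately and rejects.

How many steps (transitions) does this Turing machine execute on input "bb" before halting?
Step 0: [q0]bb (head at position 0)
Step 1: δ(q0, b) = (q0, □, R)  ⊢  □[q0]b (head at position 1)
Step 2: δ(q0, b) = (q0, □, R)  ⊢  □□[q0]□ (head at position 2)
Step 3: δ(q0, □) = (qA, □, R)  ⊢  □□□[qA]□ (head at position 3)
The machine is in qA, so it halts and accepts.
Number of transitions executed: 3.

Final answer: 3 steps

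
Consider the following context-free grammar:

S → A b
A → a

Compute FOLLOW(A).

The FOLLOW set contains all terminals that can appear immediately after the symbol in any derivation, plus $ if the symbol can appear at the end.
A occurs only in S → A b, where it is immediately followed by the terminal b. So FOLLOW(A) = {b}.

Final answer: {b}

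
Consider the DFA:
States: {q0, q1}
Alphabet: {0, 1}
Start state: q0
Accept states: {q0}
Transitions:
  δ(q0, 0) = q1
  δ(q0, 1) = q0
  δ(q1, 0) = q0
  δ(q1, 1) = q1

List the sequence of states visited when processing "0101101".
Starting at q0
Read '0': q0 -> q1
Read '1': q1 -> q1
Read '0': q1 -> q0
Read '1': q0 -> q0
Read '1': q0 -> q0
Read '0': q0 -> q1
Read '1': q1 -> q1

Final answer: q0 -> q1 -> q1 -> q0 -> q0 -> q0 -> q1 -> q1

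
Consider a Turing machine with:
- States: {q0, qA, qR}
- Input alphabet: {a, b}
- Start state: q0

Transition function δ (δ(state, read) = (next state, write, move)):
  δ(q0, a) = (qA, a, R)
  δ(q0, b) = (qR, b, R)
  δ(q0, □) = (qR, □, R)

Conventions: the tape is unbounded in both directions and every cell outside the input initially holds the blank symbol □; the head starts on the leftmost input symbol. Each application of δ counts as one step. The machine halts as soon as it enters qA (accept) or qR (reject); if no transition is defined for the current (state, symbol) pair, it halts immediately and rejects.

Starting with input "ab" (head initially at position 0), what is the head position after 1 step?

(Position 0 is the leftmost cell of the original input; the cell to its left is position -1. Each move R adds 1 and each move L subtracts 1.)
Step 0: [q0]ab (head at position 0)
Step 1: δ(q0, a) = (qA, a, R)  ⊢  a[qA]b (head at position 1)
Head position after 1 step: 1

Final answer: Position 1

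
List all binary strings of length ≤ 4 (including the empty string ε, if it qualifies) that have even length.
Checking every binary string of length 0 to 4:
  Length 0: accepted: ε | rejected: (none)
  Length 1: accepted: (none) | rejected: 0, 1
  Length 2: accepted: 00, 01, 10, 11 | rejected: (none)
  Length 3: accepted: (none) | rejected: 000, 001, 010, 011, 100, 101, 110, 111
  Length 4: accepted: 0000, 0001, 0010, 0011, 0100, 0101, 0110, 0111, 1000, 1001, 1010, 1011, 1100, 1101, 1110, 1111 | rejected: (none)
Total: 21 string(s).

Final answer: ε, 00, 01, 10, 11, 0000, 0001, 0010, 0011, 0100, 0101, 0110, 0111, 1000, 1001, 1010, 1011, 1100, 1101, 1110, 1111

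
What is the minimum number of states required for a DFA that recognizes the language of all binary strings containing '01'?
Language: binary strings containing '01'
Lower bound (Myhill–Nerode): the prefixes ε, 0, 01 are pairwise distinguishable:
  ε vs 01: suffix ε distinguishes them (ε is rejected, 01 is accepted)
  0 vs 01: suffix ε distinguishes them (0 is rejected, 01 is accepted)
  ε vs 0: suffix 1 distinguishes them (ε·1 = 1 is rejected, 0·1 = 01 is accepted)
So any DFA needs at least 3 states.
Upper bound: a DFA with 3 states exists (one state per class above: 'no progress', 'last symbol 0', and 'seen 01' (accepting sink)).
Minimum states: 3

Final answer: 3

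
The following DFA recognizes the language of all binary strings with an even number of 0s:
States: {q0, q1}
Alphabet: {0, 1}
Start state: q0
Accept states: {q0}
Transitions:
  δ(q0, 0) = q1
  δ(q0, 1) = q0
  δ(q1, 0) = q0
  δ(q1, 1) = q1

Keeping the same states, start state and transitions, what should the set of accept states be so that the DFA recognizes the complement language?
The DFA is complete (every state has a transition on every symbol), so the complement
is recognized by the same DFA with accepting and non-accepting states swapped.
Original accept states: {q0}
Complement accept states = All states - Original accept states
= {q0, q1} - {q0}
= {q1}
Complement language: strings with an ODD number of 0s

Final answer: {q1}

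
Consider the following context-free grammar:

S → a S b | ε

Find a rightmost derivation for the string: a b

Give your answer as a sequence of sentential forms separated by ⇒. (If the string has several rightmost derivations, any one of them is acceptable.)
Start with S.
Step 1: the rightmost non-terminal is S; apply S → a S b:  a S b
Step 2: the rightmost non-terminal is S; apply S → ε:  a b

Final answer: S ⇒ a S b ⇒ a b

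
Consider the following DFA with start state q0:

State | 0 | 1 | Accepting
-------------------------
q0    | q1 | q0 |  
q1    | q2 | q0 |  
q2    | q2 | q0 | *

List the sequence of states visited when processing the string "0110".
q0 → q1 → q0 → q0 → q1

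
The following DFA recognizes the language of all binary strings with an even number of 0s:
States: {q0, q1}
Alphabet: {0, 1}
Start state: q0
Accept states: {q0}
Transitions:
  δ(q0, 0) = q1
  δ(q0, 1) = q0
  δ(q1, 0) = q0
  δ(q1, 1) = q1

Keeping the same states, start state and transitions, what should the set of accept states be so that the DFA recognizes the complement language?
The DFA is complete (every state has a transition on every symbol), so the complement
is recognized by the same DFA with accepting and non-accepting states swapped.
Original accept states: {q0}
Complement accept states = All states - Original accept states
= {q0, q1} - {q0}
= {q1}
Complement language: strings with an ODD number of 0s

Final answer: {q1}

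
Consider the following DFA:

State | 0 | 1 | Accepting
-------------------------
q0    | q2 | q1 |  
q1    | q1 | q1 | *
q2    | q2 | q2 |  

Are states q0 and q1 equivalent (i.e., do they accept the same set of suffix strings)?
Try the suffix ε (the empty string).
From q0: q0 — not accepting.
From q1: q1 — accepting.
The two states disagree on this suffix, so they are not equivalent.

Final answer: No. Distinguishing string: ε (the empty string) - accepted from q1 but not from q0.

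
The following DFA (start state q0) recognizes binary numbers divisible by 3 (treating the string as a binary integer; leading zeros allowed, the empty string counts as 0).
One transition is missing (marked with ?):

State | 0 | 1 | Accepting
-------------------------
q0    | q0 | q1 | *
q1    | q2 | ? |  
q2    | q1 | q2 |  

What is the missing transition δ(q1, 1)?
q0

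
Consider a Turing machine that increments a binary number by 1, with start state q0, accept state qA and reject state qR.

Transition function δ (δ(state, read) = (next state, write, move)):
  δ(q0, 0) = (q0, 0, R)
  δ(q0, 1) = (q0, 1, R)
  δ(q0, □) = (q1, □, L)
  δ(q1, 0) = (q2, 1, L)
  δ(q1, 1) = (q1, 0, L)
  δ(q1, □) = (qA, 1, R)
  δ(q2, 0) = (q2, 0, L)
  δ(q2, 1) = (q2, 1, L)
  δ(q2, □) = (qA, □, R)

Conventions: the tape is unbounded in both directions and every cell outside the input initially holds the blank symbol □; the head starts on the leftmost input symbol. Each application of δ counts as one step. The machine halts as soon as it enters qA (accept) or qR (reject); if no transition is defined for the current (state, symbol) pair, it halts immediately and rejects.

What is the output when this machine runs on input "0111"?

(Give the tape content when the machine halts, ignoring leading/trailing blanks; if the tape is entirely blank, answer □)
Step 0: [q0]0111 (head at position 0)
Step 1: δ(q0, 0) = (q0, 0, R)  ⊢  0[q0]111 (head at position 1)
Step 2: δ(q0, 1) = (q0, 1, R)  ⊢  01[q0]11 (head at position 2)
Step 3: δ(q0, 1) = (q0, 1, R)  ⊢  011[q0]1 (head at position 3)
Step 4: δ(q0, 1) = (q0, 1, R)  ⊢  0111[q0]□ (head at position 4)
Step 5: δ(q0, □) = (q1, □, L)  ⊢  011[q1]1□ (head at position 3)
Step 6: δ(q1, 1) = (q1, 0, L)  ⊢  01[q1]10□ (head at position 2)
Step 7: δ(q1, 1) = (q1, 0, L)  ⊢  0[q1]100□ (head at position 1)
Step 8: δ(q1, 1) = (q1, 0, L)  ⊢  [q1]0000□ (head at position 0)
Step 9: δ(q1, 0) = (q2, 1, L)  ⊢  [q2]□1000□ (head at position -1)
Step 10: δ(q2, □) = (qA, □, R)  ⊢  □[qA]1000□ (head at position 0)
The machine is in qA, so it halts and accepts.
Tape content when halted (ignoring surrounding blanks): 1000

Final answer: Output: 1000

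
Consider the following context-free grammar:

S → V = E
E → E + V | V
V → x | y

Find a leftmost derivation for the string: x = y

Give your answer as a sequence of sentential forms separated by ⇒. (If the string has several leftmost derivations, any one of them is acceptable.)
Start with S.
Step 1: the leftmost non-terminal is S; apply S → V = E:  V = E
Step 2: the leftmost non-terminal is V; apply V → x:  x = E
Step 3: the leftmost non-terminal is E; apply E → V:  x = V
Step 4: the leftmost non-terminal is V; apply V → y:  x = y

Final answer: S ⇒ V = E ⇒ x = E ⇒ x = V ⇒ x = y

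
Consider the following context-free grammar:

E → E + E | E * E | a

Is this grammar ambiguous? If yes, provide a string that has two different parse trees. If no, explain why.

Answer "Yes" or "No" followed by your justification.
Two different leftmost derivations of a + a * a:
  (1) E ⇒ E + E ⇒ a + E ⇒ a + E * E ⇒ a + a * E ⇒ a + a * a   (tree groups a + (a * a))
  (2) E ⇒ E * E ⇒ E + E * E ⇒ a + E * E ⇒ a + a * E ⇒ a + a * a   (tree groups (a + a) * a)
Two distinct leftmost derivations = two distinct parse trees, so the grammar is ambiguous.

Final answer: Yes - the string 'a + a * a' has two distinct leftmost derivations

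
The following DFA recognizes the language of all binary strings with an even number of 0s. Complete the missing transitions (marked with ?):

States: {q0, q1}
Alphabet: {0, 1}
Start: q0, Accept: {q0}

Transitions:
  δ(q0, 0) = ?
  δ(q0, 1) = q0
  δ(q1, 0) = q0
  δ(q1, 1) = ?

What each state remembers (consistent with the given transitions and accept states):
  q0: an even number of 0s has been read so far
  q1: an odd number of 0s has been read so far
Filling in the missing entries:
  δ(q0, 0): in q0 (an even number of 0s has been read so far), after reading 0 we have: an odd number of 0s has been read so far → q1
  δ(q1, 1): in q1 (an odd number of 0s has been read so far), after reading 1 we have: an odd number of 0s has been read so far → q1

Final answer: δ(q0, 0) = q1; δ(q1, 1) = q1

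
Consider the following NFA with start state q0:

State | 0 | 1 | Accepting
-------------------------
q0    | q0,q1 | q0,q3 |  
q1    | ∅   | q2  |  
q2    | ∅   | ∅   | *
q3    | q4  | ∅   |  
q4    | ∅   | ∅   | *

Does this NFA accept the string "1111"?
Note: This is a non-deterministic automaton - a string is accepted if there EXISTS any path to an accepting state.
Track the set of states the NFA could be in: start {q0}
Read '1': {q0} → {q0, q3}
Read '1': {q0, q3} → {q0, q3}
Read '1': {q0, q3} → {q0, q3}
Read '1': {q0, q3} → {q0, q3}
Final set {q0, q3} contains no accepting state → rejected.

Final answer: No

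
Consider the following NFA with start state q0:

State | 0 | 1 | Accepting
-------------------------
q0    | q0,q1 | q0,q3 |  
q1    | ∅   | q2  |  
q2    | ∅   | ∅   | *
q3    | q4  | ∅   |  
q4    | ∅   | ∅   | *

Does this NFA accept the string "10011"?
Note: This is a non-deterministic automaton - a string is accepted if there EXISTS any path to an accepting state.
Track the set of states the NFA could be in: start {q0}
Read '1': {q0} → {q0, q3}
Read '0': {q0, q3} → {q0, q1, q4}
Read '0': {q0, q1, q4} → {q0, q1}
Read '1': {q0, q1} → {q0, q2, q3}
Read '1': {q0, q2, q3} → {q0, q3}
Final set {q0, q3} contains no accepting state → rejected.

Final answer: No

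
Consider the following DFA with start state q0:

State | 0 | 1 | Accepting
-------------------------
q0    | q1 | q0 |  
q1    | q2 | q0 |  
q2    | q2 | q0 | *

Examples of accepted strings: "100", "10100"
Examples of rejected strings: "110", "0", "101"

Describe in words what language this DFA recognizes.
binary strings ending with '00'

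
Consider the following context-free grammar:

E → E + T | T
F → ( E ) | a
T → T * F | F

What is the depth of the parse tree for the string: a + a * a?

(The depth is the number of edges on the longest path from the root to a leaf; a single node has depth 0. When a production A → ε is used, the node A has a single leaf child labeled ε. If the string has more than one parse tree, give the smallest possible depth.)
The grammar is unambiguous; the parse tree of a + a * a is:
E → E + T at the root (depth 0).
  Left E (depth 1) → T (2) → F (3) → a (4).
  Right T (depth 1) → T * F; that T (2) → F (3) → a (4); F (2) → a (3).
The longest root-to-leaf paths have 4 edges.
Depth = 4.

Final answer: 4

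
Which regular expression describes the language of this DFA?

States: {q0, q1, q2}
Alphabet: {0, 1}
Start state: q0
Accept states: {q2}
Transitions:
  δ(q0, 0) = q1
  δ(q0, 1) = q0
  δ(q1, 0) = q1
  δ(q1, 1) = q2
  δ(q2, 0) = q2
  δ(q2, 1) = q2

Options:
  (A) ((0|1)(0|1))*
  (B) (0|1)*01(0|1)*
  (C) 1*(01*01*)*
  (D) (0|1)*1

Testing sample strings against the DFA:
  '00' -> rejected
  '10110' -> accepted
  '10' -> rejected
  '10' -> rejected
Checking each option for a counterexample:
  (A) ((0|1)(0|1))*: ε is rejected by the DFA but matches the regex → eliminated
  (B) (0|1)*01(0|1)*: agrees with the DFA on all strings of length ≤ 4
  (C) 1*(01*01*)*: ε is rejected by the DFA but matches the regex → eliminated
  (D) (0|1)*1: '1' is rejected by the DFA but matches the regex → eliminated
Only (B) (0|1)*01(0|1)* is consistent with the DFA.

Final answer: (B) (0|1)*01(0|1)*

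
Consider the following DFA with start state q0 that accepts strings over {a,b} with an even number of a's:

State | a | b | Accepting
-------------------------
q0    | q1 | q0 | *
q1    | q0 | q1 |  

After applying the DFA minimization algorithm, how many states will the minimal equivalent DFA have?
All 2 states are reachable from q0, so none can be removed as unreachable.
Table-filling: first mark every (accepting, non-accepting) pair as distinguishable (accepting: {q0}; non-accepting: {q1}).
Every pair of states is distinguishable, so the DFA is already minimal.
Equivalence classes: {q0}, {q1} → 2 states.

Final answer: 2 states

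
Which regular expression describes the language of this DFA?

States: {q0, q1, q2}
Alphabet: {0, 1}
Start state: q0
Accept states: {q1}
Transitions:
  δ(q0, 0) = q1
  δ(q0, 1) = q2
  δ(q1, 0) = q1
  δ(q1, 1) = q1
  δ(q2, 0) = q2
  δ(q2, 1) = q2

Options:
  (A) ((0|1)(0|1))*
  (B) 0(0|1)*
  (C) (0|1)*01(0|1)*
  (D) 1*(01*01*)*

Testing sample strings against the DFA:
  '101' -> rejected
  '000' -> accepted
  '11111' -> rejected
  '111' -> rejected
Checking each option for a counterexample:
  (A) ((0|1)(0|1))*: ε is rejected by the DFA but matches the regex → eliminated
  (B) 0(0|1)*: agrees with the DFA on all strings of length ≤ 4
  (C) (0|1)*01(0|1)*: '0' is accepted by the DFA but does not match the regex → eliminated
  (D) 1*(01*01*)*: ε is rejected by the DFA but matches the regex → eliminated
Only (B) 0(0|1)* is consistent with the DFA.

Final answer: (B) 0(0|1)*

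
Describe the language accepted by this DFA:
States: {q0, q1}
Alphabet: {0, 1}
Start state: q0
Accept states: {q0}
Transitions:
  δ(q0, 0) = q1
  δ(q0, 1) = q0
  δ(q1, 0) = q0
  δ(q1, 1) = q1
Analyzing the DFA structure:
Start state: q0
Accept states: {q0}
Interpreting what each state remembers (checking against the transitions):
  q0: an even number of 0s has been read so far
  q1: an odd number of 0s has been read so far
  δ(q0, 0): in q0 (an even number of 0s has been read so far), after reading 0 we have: an odd number of 0s has been read so far → q1
  δ(q0, 1): in q0 (an even number of 0s has been read so far), after reading 1 we have: an even number of 0s has been read so far → q0
  δ(q1, 0): in q1 (an odd number of 0s has been read so far), after reading 0 we have: an even number of 0s has been read so far → q0
  δ(q1, 1): in q1 (an odd number of 0s has been read so far), after reading 1 we have: an odd number of 0s has been read so far → q1
A string is accepted iff it ends in {q0}, i.e. an even number of 0s has been read so far.
Language: All binary strings with an even number of 0s

Final answer: All binary strings with an even number of 0s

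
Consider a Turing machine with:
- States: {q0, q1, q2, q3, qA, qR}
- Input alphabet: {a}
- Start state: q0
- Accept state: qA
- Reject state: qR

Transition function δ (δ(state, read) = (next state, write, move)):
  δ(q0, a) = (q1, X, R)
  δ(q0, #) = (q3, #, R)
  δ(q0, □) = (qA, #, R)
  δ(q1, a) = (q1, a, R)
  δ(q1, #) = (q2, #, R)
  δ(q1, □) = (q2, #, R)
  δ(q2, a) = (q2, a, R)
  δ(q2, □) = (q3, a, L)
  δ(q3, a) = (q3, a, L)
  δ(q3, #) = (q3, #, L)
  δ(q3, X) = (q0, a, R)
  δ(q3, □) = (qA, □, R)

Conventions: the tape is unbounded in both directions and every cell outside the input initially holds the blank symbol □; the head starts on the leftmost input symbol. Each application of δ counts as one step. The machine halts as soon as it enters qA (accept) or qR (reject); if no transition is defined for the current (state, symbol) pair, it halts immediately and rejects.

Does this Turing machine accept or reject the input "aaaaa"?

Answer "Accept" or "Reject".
Trace (configuration after each step, as tape_left[state]tape_right with head position):
Step 0: [q0]aaaaa (head at position 0)
Step 1: X[q1]aaaa (head 1)
Step 2: Xa[q1]aaa (head 2)
Step 3: Xaa[q1]aa (head 3)
Step 4: Xaaa[q1]a (head 4)
Step 5: Xaaaa[q1]□ (head 5)
Step 6: Xaaaa#[q2]□ (head 6)
Step 7: Xaaaa[q3]#a (head 5)
Step 8: Xaaa[q3]a#a (head 4)
Step 9: Xaa[q3]aa#a (head 3)
Step 10: Xa[q3]aaa#a (head 2)
Step 11: X[q3]aaaa#a (head 1)
Step 12: [q3]Xaaaa#a (head 0)
Step 13: a[q0]aaaa#a (head 1)
Step 14: aX[q1]aaa#a (head 2)
Step 15: aXa[q1]aa#a (head 3)
Step 16: aXaa[q1]a#a (head 4)
Step 17: aXaaa[q1]#a (head 5)
Step 18: aXaaa#[q2]a (head 6)
Step 19: aXaaa#a[q2]□ (head 7)
Step 20: aXaaa#[q3]aa (head 6)
Step 21: aXaaa[q3]#aa (head 5)
Step 22: aXaa[q3]a#aa (head 4)
Step 23: aXa[q3]aa#aa (head 3)
Step 24: aX[q3]aaa#aa (head 2)
Step 25: a[q3]Xaaa#aa (head 1)
Step 26: aa[q0]aaa#aa (head 2)
Step 27: aaX[q1]aa#aa (head 3)
Step 28: aaXa[q1]a#aa (head 4)
Step 29: aaXaa[q1]#aa (head 5)
Step 30: aaXaa#[q2]aa (head 6)
Step 31: aaXaa#a[q2]a (head 7)
Step 32: aaXaa#aa[q2]□ (head 8)
Step 33: aaXaa#a[q3]aa (head 7)
Step 34: aaXaa#[q3]aaa (head 6)
Step 35: aaXaa[q3]#aaa (head 5)
Step 36: aaXa[q3]a#aaa (head 4)
Step 37: aaX[q3]aa#aaa (head 3)
Step 38: aa[q3]Xaa#aaa (head 2)
Step 39: aaa[q0]aa#aaa (head 3)
Step 40: aaaX[q1]a#aaa (head 4)
Step 41: aaaXa[q1]#aaa (head 5)
Step 42: aaaXa#[q2]aaa (head 6)
Step 43: aaaXa#a[q2]aa (head 7)
Step 44: aaaXa#aa[q2]a (head 8)
Step 45: aaaXa#aaa[q2]□ (head 9)
Step 46: aaaXa#aa[q3]aa (head 8)
Step 47: aaaXa#a[q3]aaa (head 7)
Step 48: aaaXa#[q3]aaaa (head 6)
Step 49: aaaXa[q3]#aaaa (head 5)
Step 50: aaaX[q3]a#aaaa (head 4)
Step 51: aaa[q3]Xa#aaaa (head 3)
Step 52: aaaa[q0]a#aaaa (head 4)
Step 53: aaaaX[q1]#aaaa (head 5)
Step 54: aaaaX#[q2]aaaa (head 6)
Step 55: aaaaX#a[q2]aaa (head 7)
Step 56: aaaaX#aa[q2]aa (head 8)
Step 57: aaaaX#aaa[q2]a (head 9)
Step 58: aaaaX#aaaa[q2]□ (head 10)
Step 59: aaaaX#aaa[q3]aa (head 9)
Step 60: aaaaX#aa[q3]aaa (head 8)
Step 61: aaaaX#a[q3]aaaa (head 7)
Step 62: aaaaX#[q3]aaaaa (head 6)
Step 63: aaaaX[q3]#aaaaa (head 5)
Step 64: aaaa[q3]X#aaaaa (head 4)
Step 65: aaaaa[q0]#aaaaa (head 5)
Step 66: aaaaa#[q3]aaaaa (head 6)
Step 67: aaaaa[q3]#aaaaa (head 5)
Step 68: aaaa[q3]a#aaaaa (head 4)
Step 69: aaa[q3]aa#aaaaa (head 3)
Step 70: aa[q3]aaa#aaaaa (head 2)
Step 71: a[q3]aaaa#aaaaa (head 1)
Step 72: [q3]aaaaa#aaaaa (head 0)
Step 73: [q3]□aaaaa#aaaaa (head -1)
Step 74: □[qA]aaaaa#aaaaa (head 0)
The machine is in qA, so it halts and accepts.

Final answer: Accept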